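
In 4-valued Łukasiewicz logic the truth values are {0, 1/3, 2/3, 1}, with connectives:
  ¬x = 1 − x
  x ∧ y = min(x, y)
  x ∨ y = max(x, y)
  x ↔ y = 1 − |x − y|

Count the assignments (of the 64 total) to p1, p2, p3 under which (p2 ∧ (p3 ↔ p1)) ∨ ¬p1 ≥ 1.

19

value 1: 19 assignments (counts)
value 2/3: 23 assignments
value 1/3: 15 assignments
value 0: 7 assignments
So 19 of the 64 assignments meet the threshold.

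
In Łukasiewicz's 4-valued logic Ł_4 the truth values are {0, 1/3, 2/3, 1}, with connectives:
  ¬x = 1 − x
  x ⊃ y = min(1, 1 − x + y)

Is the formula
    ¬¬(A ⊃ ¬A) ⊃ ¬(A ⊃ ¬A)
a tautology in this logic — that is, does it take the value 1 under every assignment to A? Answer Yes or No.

No

Counterexample: take A = 0.
¬A = ¬0 = 1
A ⊃ ¬A = 0 ⊃ 1 = 1
¬(A ⊃ ¬A) = ¬1 = 0
¬¬(A ⊃ ¬A) = ¬0 = 1
¬A = ¬0 = 1
A ⊃ ¬A = 0 ⊃ 1 = 1
¬(A ⊃ ¬A) = ¬1 = 0
¬¬(A ⊃ ¬A) ⊃ ¬(A ⊃ ¬A) = 1 ⊃ 0 = 0
This gives 0 ≠ 1.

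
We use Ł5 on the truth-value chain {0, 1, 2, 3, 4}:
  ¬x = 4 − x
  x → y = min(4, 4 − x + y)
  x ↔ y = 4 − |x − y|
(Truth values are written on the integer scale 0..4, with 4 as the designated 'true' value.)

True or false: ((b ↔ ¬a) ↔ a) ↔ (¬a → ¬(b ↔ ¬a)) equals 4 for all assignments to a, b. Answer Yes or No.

Counterexample: take a = 3, b = 3.
¬a = ¬3 = 1
b ↔ ¬a = 3 ↔ 1 = 2
(b ↔ ¬a) ↔ a = 2 ↔ 3 = 3
¬a = ¬3 = 1
¬a = ¬3 = 1
b ↔ ¬a = 3 ↔ 1 = 2
¬(b ↔ ¬a) = ¬2 = 2
¬a → ¬(b ↔ ¬a) = 1 → 2 = 4
((b ↔ ¬a) ↔ a) ↔ (¬a → ¬(b ↔ ¬a)) = 3 ↔ 4 = 3
This gives 3 ≠ 4.

No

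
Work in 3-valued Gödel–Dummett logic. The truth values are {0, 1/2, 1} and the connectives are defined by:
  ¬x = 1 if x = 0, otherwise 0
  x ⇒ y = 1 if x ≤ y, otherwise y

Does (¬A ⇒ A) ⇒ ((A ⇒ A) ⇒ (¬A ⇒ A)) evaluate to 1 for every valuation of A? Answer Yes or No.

Yes

A = 0 ↦ 1
A = 1/2 ↦ 1
A = 1 ↦ 1
Every assignment gives a value ≥ 1.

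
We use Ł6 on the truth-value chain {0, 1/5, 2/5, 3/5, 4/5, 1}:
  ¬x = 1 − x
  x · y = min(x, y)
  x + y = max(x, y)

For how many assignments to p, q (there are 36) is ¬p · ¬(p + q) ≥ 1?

value 1: 1 assignment (counts)
value 4/5: 3 assignments
value 3/5: 5 assignments
value 2/5: 7 assignments
value 1/5: 9 assignments
value 0: 11 assignments
So 1 of the 36 assignments meets the threshold.

1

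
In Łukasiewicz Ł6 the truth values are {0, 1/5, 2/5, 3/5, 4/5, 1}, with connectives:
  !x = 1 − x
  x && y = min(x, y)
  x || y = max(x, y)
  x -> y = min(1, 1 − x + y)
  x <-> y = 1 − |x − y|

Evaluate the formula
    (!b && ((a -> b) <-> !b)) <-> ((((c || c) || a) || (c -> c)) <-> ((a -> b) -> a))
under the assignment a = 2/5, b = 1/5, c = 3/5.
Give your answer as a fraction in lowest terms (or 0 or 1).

!b = !1/5 = 4/5
a -> b = 2/5 -> 1/5 = 4/5
!b = !1/5 = 4/5
(a -> b) <-> !b = 4/5 <-> 4/5 = 1
!b && ((a -> b) <-> !b) = 4/5 && 1 = 4/5
c || c = 3/5 || 3/5 = 3/5
(c || c) || a = 3/5 || 2/5 = 3/5
c -> c = 3/5 -> 3/5 = 1
((c || c) || a) || (c -> c) = 3/5 || 1 = 1
a -> b = 2/5 -> 1/5 = 4/5
(a -> b) -> a = 4/5 -> 2/5 = 3/5
(((c || c) || a) || (c -> c)) <-> ((a -> b) -> a) = 1 <-> 3/5 = 3/5
(!b && ((a -> b) <-> !b)) <-> ((((c || c) || a) || (c -> c)) <-> ((a -> b) -> a)) = 4/5 <-> 3/5 = 4/5

4/5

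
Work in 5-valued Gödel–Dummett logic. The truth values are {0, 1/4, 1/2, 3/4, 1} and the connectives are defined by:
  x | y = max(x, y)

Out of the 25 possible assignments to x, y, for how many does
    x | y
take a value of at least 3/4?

16

value 1: 9 assignments (counts)
value 3/4: 7 assignments (counts)
value 1/2: 5 assignments
value 1/4: 3 assignments
value 0: 1 assignment
So 16 of the 25 assignments meet the threshold.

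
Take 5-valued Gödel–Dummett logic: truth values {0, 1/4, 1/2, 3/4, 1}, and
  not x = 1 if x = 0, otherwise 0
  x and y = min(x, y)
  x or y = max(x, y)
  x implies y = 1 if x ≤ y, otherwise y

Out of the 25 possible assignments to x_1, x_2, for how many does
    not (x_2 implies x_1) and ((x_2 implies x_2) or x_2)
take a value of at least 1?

4

value 1: 4 assignments (counts)
value 0: 21 assignments
So 4 of the 25 assignments meet the threshold.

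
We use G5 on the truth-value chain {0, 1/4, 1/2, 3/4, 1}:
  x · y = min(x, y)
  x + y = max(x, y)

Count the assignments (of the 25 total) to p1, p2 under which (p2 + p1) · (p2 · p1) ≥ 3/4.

value 1: 1 assignment (counts)
value 3/4: 3 assignments (counts)
value 1/2: 5 assignments
value 1/4: 7 assignments
value 0: 9 assignments
So 4 of the 25 assignments meet the threshold.

4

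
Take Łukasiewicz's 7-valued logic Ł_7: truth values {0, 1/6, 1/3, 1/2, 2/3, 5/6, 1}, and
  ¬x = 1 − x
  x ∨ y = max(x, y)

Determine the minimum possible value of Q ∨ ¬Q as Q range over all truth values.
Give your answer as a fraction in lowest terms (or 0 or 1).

1/2

Take Q = 1/2:
¬Q = ¬1/2 = 1/2
Q ∨ ¬Q = 1/2 ∨ 1/2 = 1/2
No assignment yields a value below 1/2, so this is the minimum.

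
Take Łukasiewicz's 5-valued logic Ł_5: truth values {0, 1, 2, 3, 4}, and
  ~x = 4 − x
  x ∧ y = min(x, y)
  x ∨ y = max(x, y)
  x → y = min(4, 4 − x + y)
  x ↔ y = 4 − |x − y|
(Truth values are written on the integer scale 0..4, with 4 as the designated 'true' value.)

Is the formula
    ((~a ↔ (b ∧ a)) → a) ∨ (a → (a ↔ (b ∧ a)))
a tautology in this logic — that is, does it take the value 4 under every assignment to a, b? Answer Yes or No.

No

Counterexample: take a = 3, b = 1.
~a = ~3 = 1
b ∧ a = 1 ∧ 3 = 1
~a ↔ (b ∧ a) = 1 ↔ 1 = 4
(~a ↔ (b ∧ a)) → a = 4 → 3 = 3
b ∧ a = 1 ∧ 3 = 1
a ↔ (b ∧ a) = 3 ↔ 1 = 2
a → (a ↔ (b ∧ a)) = 3 → 2 = 3
((~a ↔ (b ∧ a)) → a) ∨ (a → (a ↔ (b ∧ a))) = 3 ∨ 3 = 3
This gives 3 ≠ 4.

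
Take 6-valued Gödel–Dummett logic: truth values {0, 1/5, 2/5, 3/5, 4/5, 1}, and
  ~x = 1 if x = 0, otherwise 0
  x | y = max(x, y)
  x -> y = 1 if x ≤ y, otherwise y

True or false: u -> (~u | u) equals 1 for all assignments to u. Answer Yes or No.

u = 0 ↦ 1
u = 1/5 ↦ 1
u = 2/5 ↦ 1
u = 3/5 ↦ 1
u = 4/5 ↦ 1
u = 1 ↦ 1
Every assignment gives a value ≥ 1.

Yes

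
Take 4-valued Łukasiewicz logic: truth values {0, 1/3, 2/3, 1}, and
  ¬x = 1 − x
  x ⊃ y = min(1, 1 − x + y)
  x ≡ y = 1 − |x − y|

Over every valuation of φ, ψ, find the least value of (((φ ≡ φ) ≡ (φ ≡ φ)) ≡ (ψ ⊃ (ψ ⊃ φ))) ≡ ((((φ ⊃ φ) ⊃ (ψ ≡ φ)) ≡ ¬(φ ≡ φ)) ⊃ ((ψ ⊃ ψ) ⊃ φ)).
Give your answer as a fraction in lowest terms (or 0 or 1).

2/3

Take φ = 0, ψ = 1/3:
φ ≡ φ = 0 ≡ 0 = 1
φ ≡ φ = 0 ≡ 0 = 1
(φ ≡ φ) ≡ (φ ≡ φ) = 1 ≡ 1 = 1
ψ ⊃ φ = 1/3 ⊃ 0 = 2/3
ψ ⊃ (ψ ⊃ φ) = 1/3 ⊃ 2/3 = 1
((φ ≡ φ) ≡ (φ ≡ φ)) ≡ (ψ ⊃ (ψ ⊃ φ)) = 1 ≡ 1 = 1
φ ⊃ φ = 0 ⊃ 0 = 1
ψ ≡ φ = 1/3 ≡ 0 = 2/3
(φ ⊃ φ) ⊃ (ψ ≡ φ) = 1 ⊃ 2/3 = 2/3
φ ≡ φ = 0 ≡ 0 = 1
¬(φ ≡ φ) = ¬1 = 0
((φ ⊃ φ) ⊃ (ψ ≡ φ)) ≡ ¬(φ ≡ φ) = 2/3 ≡ 0 = 1/3
ψ ⊃ ψ = 1/3 ⊃ 1/3 = 1
(ψ ⊃ ψ) ⊃ φ = 1 ⊃ 0 = 0
(((φ ⊃ φ) ⊃ (ψ ≡ φ)) ≡ ¬(φ ≡ φ)) ⊃ ((ψ ⊃ ψ) ⊃ φ) = 1/3 ⊃ 0 = 2/3
(((φ ≡ φ) ≡ (φ ≡ φ)) ≡ (ψ ⊃ (ψ ⊃ φ))) ≡ ((((φ ⊃ φ) ⊃ (ψ ≡ φ)) ≡ ¬(φ ≡ φ)) ⊃ ((ψ ⊃ ψ) ⊃ φ)) = 1 ≡ 2/3 = 2/3
No assignment yields a value below 2/3, so this is the minimum.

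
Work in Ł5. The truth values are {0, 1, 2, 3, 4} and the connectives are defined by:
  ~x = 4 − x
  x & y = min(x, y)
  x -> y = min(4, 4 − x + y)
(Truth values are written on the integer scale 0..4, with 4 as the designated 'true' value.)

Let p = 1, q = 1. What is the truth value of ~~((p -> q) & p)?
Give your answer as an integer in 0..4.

p -> q = 1 -> 1 = 4
(p -> q) & p = 4 & 1 = 1
~((p -> q) & p) = ~1 = 3
~~((p -> q) & p) = ~3 = 1

1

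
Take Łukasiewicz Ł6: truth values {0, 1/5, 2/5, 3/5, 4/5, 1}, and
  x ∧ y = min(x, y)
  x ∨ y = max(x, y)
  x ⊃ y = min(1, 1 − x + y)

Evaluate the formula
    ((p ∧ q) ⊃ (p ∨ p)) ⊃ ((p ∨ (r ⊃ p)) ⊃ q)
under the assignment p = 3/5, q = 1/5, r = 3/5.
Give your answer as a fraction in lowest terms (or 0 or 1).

p ∧ q = 3/5 ∧ 1/5 = 1/5
p ∨ p = 3/5 ∨ 3/5 = 3/5
(p ∧ q) ⊃ (p ∨ p) = 1/5 ⊃ 3/5 = 1
r ⊃ p = 3/5 ⊃ 3/5 = 1
p ∨ (r ⊃ p) = 3/5 ∨ 1 = 1
(p ∨ (r ⊃ p)) ⊃ q = 1 ⊃ 1/5 = 1/5
((p ∧ q) ⊃ (p ∨ p)) ⊃ ((p ∨ (r ⊃ p)) ⊃ q) = 1 ⊃ 1/5 = 1/5

1/5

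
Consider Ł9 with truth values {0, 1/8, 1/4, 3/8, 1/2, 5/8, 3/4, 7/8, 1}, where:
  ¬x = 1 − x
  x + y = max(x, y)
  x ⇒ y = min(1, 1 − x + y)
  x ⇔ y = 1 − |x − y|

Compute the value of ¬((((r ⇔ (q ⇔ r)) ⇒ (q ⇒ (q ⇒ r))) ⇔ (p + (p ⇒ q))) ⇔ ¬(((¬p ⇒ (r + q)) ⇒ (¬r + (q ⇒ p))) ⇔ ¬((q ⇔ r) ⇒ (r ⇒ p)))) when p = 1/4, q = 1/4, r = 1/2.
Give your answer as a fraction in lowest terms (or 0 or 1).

0

q ⇔ r = 1/4 ⇔ 1/2 = 3/4
r ⇔ (q ⇔ r) = 1/2 ⇔ 3/4 = 3/4
q ⇒ r = 1/4 ⇒ 1/2 = 1
q ⇒ (q ⇒ r) = 1/4 ⇒ 1 = 1
(r ⇔ (q ⇔ r)) ⇒ (q ⇒ (q ⇒ r)) = 3/4 ⇒ 1 = 1
p ⇒ q = 1/4 ⇒ 1/4 = 1
p + (p ⇒ q) = 1/4 + 1 = 1
((r ⇔ (q ⇔ r)) ⇒ (q ⇒ (q ⇒ r))) ⇔ (p + (p ⇒ q)) = 1 ⇔ 1 = 1
¬p = ¬1/4 = 3/4
r + q = 1/2 + 1/4 = 1/2
¬p ⇒ (r + q) = 3/4 ⇒ 1/2 = 3/4
¬r = ¬1/2 = 1/2
q ⇒ p = 1/4 ⇒ 1/4 = 1
¬r + (q ⇒ p) = 1/2 + 1 = 1
(¬p ⇒ (r + q)) ⇒ (¬r + (q ⇒ p)) = 3/4 ⇒ 1 = 1
q ⇔ r = 1/4 ⇔ 1/2 = 3/4
r ⇒ p = 1/2 ⇒ 1/4 = 3/4
(q ⇔ r) ⇒ (r ⇒ p) = 3/4 ⇒ 3/4 = 1
¬((q ⇔ r) ⇒ (r ⇒ p)) = ¬1 = 0
((¬p ⇒ (r + q)) ⇒ (¬r + (q ⇒ p))) ⇔ ¬((q ⇔ r) ⇒ (r ⇒ p)) = 1 ⇔ 0 = 0
¬(((¬p ⇒ (r + q)) ⇒ (¬r + (q ⇒ p))) ⇔ ¬((q ⇔ r) ⇒ (r ⇒ p))) = ¬0 = 1
(((r ⇔ (q ⇔ r)) ⇒ (q ⇒ (q ⇒ r))) ⇔ (p + (p ⇒ q))) ⇔ ¬(((¬p ⇒ (r + q)) ⇒ (¬r + (q ⇒ p))) ⇔ ¬((q ⇔ r) ⇒ (r ⇒ p))) = 1 ⇔ 1 = 1
¬((((r ⇔ (q ⇔ r)) ⇒ (q ⇒ (q ⇒ r))) ⇔ (p + (p ⇒ q))) ⇔ ¬(((¬p ⇒ (r + q)) ⇒ (¬r + (q ⇒ p))) ⇔ ¬((q ⇔ r) ⇒ (r ⇒ p)))) = ¬1 = 0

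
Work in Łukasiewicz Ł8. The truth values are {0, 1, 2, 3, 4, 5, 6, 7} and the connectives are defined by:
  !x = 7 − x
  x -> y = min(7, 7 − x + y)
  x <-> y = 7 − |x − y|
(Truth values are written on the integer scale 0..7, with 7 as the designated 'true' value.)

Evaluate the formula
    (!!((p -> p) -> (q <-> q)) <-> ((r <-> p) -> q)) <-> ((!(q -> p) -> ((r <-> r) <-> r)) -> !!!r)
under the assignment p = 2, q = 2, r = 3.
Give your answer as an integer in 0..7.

p -> p = 2 -> 2 = 7
q <-> q = 2 <-> 2 = 7
(p -> p) -> (q <-> q) = 7 -> 7 = 7
!((p -> p) -> (q <-> q)) = !7 = 0
!!((p -> p) -> (q <-> q)) = !0 = 7
r <-> p = 3 <-> 2 = 6
(r <-> p) -> q = 6 -> 2 = 3
!!((p -> p) -> (q <-> q)) <-> ((r <-> p) -> q) = 7 <-> 3 = 3
q -> p = 2 -> 2 = 7
!(q -> p) = !7 = 0
r <-> r = 3 <-> 3 = 7
(r <-> r) <-> r = 7 <-> 3 = 3
!(q -> p) -> ((r <-> r) <-> r) = 0 -> 3 = 7
!r = !3 = 4
!!r = !4 = 3
!!!r = !3 = 4
(!(q -> p) -> ((r <-> r) <-> r)) -> !!!r = 7 -> 4 = 4
(!!((p -> p) -> (q <-> q)) <-> ((r <-> p) -> q)) <-> ((!(q -> p) -> ((r <-> r) <-> r)) -> !!!r) = 3 <-> 4 = 6

6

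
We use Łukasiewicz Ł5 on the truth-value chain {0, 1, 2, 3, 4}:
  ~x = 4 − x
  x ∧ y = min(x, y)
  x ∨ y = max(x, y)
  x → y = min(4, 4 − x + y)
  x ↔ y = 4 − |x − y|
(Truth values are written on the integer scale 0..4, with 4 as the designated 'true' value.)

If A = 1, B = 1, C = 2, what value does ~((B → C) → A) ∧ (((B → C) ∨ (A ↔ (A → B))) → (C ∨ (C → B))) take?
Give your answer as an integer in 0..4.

3

B → C = 1 → 2 = 4
(B → C) → A = 4 → 1 = 1
~((B → C) → A) = ~1 = 3
B → C = 1 → 2 = 4
A → B = 1 → 1 = 4
A ↔ (A → B) = 1 ↔ 4 = 1
(B → C) ∨ (A ↔ (A → B)) = 4 ∨ 1 = 4
C → B = 2 → 1 = 3
C ∨ (C → B) = 2 ∨ 3 = 3
((B → C) ∨ (A ↔ (A → B))) → (C ∨ (C → B)) = 4 → 3 = 3
~((B → C) → A) ∧ (((B → C) ∨ (A ↔ (A → B))) → (C ∨ (C → B))) = 3 ∧ 3 = 3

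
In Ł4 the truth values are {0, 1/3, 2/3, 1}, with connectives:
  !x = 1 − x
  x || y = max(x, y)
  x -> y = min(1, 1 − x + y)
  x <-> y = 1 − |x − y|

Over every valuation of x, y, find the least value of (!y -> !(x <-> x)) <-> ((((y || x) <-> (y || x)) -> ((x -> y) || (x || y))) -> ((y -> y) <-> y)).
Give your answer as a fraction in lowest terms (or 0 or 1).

2/3

Take x = 1/3, y = 0:
!y = !0 = 1
x <-> x = 1/3 <-> 1/3 = 1
!(x <-> x) = !1 = 0
!y -> !(x <-> x) = 1 -> 0 = 0
y || x = 0 || 1/3 = 1/3
y || x = 0 || 1/3 = 1/3
(y || x) <-> (y || x) = 1/3 <-> 1/3 = 1
x -> y = 1/3 -> 0 = 2/3
x || y = 1/3 || 0 = 1/3
(x -> y) || (x || y) = 2/3 || 1/3 = 2/3
((y || x) <-> (y || x)) -> ((x -> y) || (x || y)) = 1 -> 2/3 = 2/3
y -> y = 0 -> 0 = 1
(y -> y) <-> y = 1 <-> 0 = 0
(((y || x) <-> (y || x)) -> ((x -> y) || (x || y))) -> ((y -> y) <-> y) = 2/3 -> 0 = 1/3
(!y -> !(x <-> x)) <-> ((((y || x) <-> (y || x)) -> ((x -> y) || (x || y))) -> ((y -> y) <-> y)) = 0 <-> 1/3 = 2/3
No assignment yields a value below 2/3, so this is the minimum.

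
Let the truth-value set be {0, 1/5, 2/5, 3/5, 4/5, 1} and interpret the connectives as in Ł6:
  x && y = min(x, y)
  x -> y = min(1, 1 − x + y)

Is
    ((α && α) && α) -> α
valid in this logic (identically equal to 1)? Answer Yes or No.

α = 0 ↦ 1
α = 1/5 ↦ 1
α = 2/5 ↦ 1
α = 3/5 ↦ 1
α = 4/5 ↦ 1
α = 1 ↦ 1
Every assignment gives a value ≥ 1.

Yes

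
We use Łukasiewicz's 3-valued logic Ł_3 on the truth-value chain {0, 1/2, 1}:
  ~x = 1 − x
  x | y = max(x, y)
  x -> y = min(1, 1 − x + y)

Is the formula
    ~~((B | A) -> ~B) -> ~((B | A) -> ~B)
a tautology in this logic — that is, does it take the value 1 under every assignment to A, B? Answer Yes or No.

Counterexample: take A = 0, B = 0.
B | A = 0 | 0 = 0
~B = ~0 = 1
(B | A) -> ~B = 0 -> 1 = 1
~((B | A) -> ~B) = ~1 = 0
~~((B | A) -> ~B) = ~0 = 1
B | A = 0 | 0 = 0
~B = ~0 = 1
(B | A) -> ~B = 0 -> 1 = 1
~((B | A) -> ~B) = ~1 = 0
~~((B | A) -> ~B) -> ~((B | A) -> ~B) = 1 -> 0 = 0
This gives 0 ≠ 1.

No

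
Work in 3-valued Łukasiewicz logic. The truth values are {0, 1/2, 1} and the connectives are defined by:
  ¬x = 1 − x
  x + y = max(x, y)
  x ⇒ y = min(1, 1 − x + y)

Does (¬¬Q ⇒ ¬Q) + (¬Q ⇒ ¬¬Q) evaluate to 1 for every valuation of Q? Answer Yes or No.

Q = 0 ↦ 1
Q = 1/2 ↦ 1
Q = 1 ↦ 1
Every assignment gives a value ≥ 1.

Yes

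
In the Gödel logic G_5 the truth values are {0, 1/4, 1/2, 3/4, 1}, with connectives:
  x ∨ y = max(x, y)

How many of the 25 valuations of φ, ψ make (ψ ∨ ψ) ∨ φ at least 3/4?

value 1: 9 assignments (counts)
value 3/4: 7 assignments (counts)
value 1/2: 5 assignments
value 1/4: 3 assignments
value 0: 1 assignment
So 16 of the 25 assignments meet the threshold.

16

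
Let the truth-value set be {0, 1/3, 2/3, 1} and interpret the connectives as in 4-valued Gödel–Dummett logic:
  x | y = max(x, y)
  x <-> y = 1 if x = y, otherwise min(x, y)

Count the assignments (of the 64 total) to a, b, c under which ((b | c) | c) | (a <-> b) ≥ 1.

37

value 1: 37 assignments (counts)
value 2/3: 15 assignments
value 1/3: 9 assignments
value 0: 3 assignments
So 37 of the 64 assignments meet the threshold.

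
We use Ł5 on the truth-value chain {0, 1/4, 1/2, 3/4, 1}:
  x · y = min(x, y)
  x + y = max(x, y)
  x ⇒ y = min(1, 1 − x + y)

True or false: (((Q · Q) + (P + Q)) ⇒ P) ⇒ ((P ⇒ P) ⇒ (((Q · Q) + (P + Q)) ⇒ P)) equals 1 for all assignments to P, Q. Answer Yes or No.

At P = 1/2, Q = 1, for instance:
Q · Q = 1 · 1 = 1
P + Q = 1/2 + 1 = 1
(Q · Q) + (P + Q) = 1 + 1 = 1
((Q · Q) + (P + Q)) ⇒ P = 1 ⇒ 1/2 = 1/2
P ⇒ P = 1/2 ⇒ 1/2 = 1
((Q · Q) + (P + Q)) ⇒ P = 1 ⇒ 1/2 = 1/2
(P ⇒ P) ⇒ (((Q · Q) + (P + Q)) ⇒ P) = 1 ⇒ 1/2 = 1/2
(((Q · Q) + (P + Q)) ⇒ P) ⇒ ((P ⇒ P) ⇒ (((Q · Q) + (P + Q)) ⇒ P)) = 1/2 ⇒ 1/2 = 1
and checking the remaining 24 assignments likewise gives ≥ 1 in every case.

Yes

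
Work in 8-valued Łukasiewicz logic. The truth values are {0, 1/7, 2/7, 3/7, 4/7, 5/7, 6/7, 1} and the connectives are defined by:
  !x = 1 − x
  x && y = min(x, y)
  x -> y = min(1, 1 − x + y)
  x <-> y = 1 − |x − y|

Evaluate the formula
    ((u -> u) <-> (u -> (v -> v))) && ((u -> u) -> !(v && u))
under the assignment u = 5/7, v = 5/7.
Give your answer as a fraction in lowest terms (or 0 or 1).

2/7

u -> u = 5/7 -> 5/7 = 1
v -> v = 5/7 -> 5/7 = 1
u -> (v -> v) = 5/7 -> 1 = 1
(u -> u) <-> (u -> (v -> v)) = 1 <-> 1 = 1
u -> u = 5/7 -> 5/7 = 1
v && u = 5/7 && 5/7 = 5/7
!(v && u) = !5/7 = 2/7
(u -> u) -> !(v && u) = 1 -> 2/7 = 2/7
((u -> u) <-> (u -> (v -> v))) && ((u -> u) -> !(v && u)) = 1 && 2/7 = 2/7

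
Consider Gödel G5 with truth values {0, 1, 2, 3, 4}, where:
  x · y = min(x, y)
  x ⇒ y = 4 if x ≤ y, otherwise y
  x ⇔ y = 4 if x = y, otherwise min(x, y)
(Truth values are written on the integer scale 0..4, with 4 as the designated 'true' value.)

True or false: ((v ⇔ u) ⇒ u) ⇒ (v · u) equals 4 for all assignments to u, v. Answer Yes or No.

No

Counterexample: take u = 0, v = 1.
v ⇔ u = 1 ⇔ 0 = 0
(v ⇔ u) ⇒ u = 0 ⇒ 0 = 4
v · u = 1 · 0 = 0
((v ⇔ u) ⇒ u) ⇒ (v · u) = 4 ⇒ 0 = 0
This gives 0 ≠ 4.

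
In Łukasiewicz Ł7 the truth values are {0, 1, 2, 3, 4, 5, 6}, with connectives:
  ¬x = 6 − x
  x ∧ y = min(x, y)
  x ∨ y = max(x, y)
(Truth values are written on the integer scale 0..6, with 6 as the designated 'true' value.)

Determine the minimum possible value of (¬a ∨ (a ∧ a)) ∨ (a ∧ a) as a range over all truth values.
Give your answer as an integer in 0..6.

Take a = 3:
¬a = ¬3 = 3
a ∧ a = 3 ∧ 3 = 3
¬a ∨ (a ∧ a) = 3 ∨ 3 = 3
a ∧ a = 3 ∧ 3 = 3
(¬a ∨ (a ∧ a)) ∨ (a ∧ a) = 3 ∨ 3 = 3
No assignment yields a value below 3, so this is the minimum.

3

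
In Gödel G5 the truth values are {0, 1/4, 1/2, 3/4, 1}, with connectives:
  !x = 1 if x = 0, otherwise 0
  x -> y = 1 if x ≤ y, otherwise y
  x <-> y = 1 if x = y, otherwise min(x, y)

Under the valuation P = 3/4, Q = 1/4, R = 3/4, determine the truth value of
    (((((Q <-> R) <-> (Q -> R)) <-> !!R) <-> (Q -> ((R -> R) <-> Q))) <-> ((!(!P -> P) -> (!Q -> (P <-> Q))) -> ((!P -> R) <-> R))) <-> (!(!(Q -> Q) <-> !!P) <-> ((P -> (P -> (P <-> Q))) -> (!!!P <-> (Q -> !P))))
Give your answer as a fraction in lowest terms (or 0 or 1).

Q <-> R = 1/4 <-> 3/4 = 1/4
Q -> R = 1/4 -> 3/4 = 1
(Q <-> R) <-> (Q -> R) = 1/4 <-> 1 = 1/4
!R = !3/4 = 0
!!R = !0 = 1
((Q <-> R) <-> (Q -> R)) <-> !!R = 1/4 <-> 1 = 1/4
R -> R = 3/4 -> 3/4 = 1
(R -> R) <-> Q = 1 <-> 1/4 = 1/4
Q -> ((R -> R) <-> Q) = 1/4 -> 1/4 = 1
(((Q <-> R) <-> (Q -> R)) <-> !!R) <-> (Q -> ((R -> R) <-> Q)) = 1/4 <-> 1 = 1/4
!P = !3/4 = 0
!P -> P = 0 -> 3/4 = 1
!(!P -> P) = !1 = 0
!Q = !1/4 = 0
P <-> Q = 3/4 <-> 1/4 = 1/4
!Q -> (P <-> Q) = 0 -> 1/4 = 1
!(!P -> P) -> (!Q -> (P <-> Q)) = 0 -> 1 = 1
!P = !3/4 = 0
!P -> R = 0 -> 3/4 = 1
(!P -> R) <-> R = 1 <-> 3/4 = 3/4
(!(!P -> P) -> (!Q -> (P <-> Q))) -> ((!P -> R) <-> R) = 1 -> 3/4 = 3/4
((((Q <-> R) <-> (Q -> R)) <-> !!R) <-> (Q -> ((R -> R) <-> Q))) <-> ((!(!P -> P) -> (!Q -> (P <-> Q))) -> ((!P -> R) <-> R)) = 1/4 <-> 3/4 = 1/4
Q -> Q = 1/4 -> 1/4 = 1
!(Q -> Q) = !1 = 0
!P = !3/4 = 0
!!P = !0 = 1
!(Q -> Q) <-> !!P = 0 <-> 1 = 0
!(!(Q -> Q) <-> !!P) = !0 = 1
P <-> Q = 3/4 <-> 1/4 = 1/4
P -> (P <-> Q) = 3/4 -> 1/4 = 1/4
P -> (P -> (P <-> Q)) = 3/4 -> 1/4 = 1/4
!P = !3/4 = 0
!!P = !0 = 1
!!!P = !1 = 0
!P = !3/4 = 0
Q -> !P = 1/4 -> 0 = 0
!!!P <-> (Q -> !P) = 0 <-> 0 = 1
(P -> (P -> (P <-> Q))) -> (!!!P <-> (Q -> !P)) = 1/4 -> 1 = 1
!(!(Q -> Q) <-> !!P) <-> ((P -> (P -> (P <-> Q))) -> (!!!P <-> (Q -> !P))) = 1 <-> 1 = 1
(((((Q <-> R) <-> (Q -> R)) <-> !!R) <-> (Q -> ((R -> R) <-> Q))) <-> ((!(!P -> P) -> (!Q -> (P <-> Q))) -> ((!P -> R) <-> R))) <-> (!(!(Q -> Q) <-> !!P) <-> ((P -> (P -> (P <-> Q))) -> (!!!P <-> (Q -> !P)))) = 1/4 <-> 1 = 1/4

1/4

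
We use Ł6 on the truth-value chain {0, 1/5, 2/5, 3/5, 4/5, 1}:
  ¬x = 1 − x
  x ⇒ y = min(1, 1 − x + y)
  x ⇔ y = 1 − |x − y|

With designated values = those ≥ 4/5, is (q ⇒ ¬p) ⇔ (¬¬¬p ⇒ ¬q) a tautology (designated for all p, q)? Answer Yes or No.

Counterexample: take p = 0, q = 2/5.
¬p = ¬0 = 1
q ⇒ ¬p = 2/5 ⇒ 1 = 1
¬p = ¬0 = 1
¬¬p = ¬1 = 0
¬¬¬p = ¬0 = 1
¬q = ¬2/5 = 3/5
¬¬¬p ⇒ ¬q = 1 ⇒ 3/5 = 3/5
(q ⇒ ¬p) ⇔ (¬¬¬p ⇒ ¬q) = 1 ⇔ 3/5 = 3/5
This gives 3/5, which is below 4/5.

No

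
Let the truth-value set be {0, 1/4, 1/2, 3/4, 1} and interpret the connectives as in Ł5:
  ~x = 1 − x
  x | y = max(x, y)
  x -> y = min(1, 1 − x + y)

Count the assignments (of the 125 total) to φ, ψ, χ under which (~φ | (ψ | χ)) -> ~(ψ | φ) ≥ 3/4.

49

value 1: 27 assignments (counts)
value 3/4: 22 assignments (counts)
value 1/2: 29 assignments
value 1/4: 18 assignments
value 0: 29 assignments
So 49 of the 125 assignments meet the threshold.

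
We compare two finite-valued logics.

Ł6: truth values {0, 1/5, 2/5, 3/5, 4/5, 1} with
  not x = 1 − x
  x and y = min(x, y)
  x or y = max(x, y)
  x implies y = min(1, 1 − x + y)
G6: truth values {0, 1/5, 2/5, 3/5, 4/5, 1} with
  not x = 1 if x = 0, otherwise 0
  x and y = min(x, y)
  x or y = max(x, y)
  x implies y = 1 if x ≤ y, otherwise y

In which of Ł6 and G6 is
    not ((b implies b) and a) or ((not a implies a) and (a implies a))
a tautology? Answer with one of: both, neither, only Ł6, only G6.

only G6

In Ł6: at a = 1/5, b = 0 the value is 4/5 — not a tautology.
In G6: every assignment gives 1 — tautology.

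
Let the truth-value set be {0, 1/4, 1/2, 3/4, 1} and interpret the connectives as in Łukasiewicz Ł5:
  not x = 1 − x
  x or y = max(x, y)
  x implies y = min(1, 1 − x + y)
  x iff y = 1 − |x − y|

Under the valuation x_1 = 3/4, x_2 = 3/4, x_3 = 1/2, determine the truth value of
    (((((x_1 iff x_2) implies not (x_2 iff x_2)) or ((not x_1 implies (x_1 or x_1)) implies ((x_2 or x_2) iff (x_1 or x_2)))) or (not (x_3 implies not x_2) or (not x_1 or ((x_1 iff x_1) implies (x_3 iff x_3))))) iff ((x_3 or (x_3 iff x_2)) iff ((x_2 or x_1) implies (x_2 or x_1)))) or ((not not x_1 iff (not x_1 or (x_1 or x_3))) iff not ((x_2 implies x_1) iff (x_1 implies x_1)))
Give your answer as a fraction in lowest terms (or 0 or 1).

x_1 iff x_2 = 3/4 iff 3/4 = 1
x_2 iff x_2 = 3/4 iff 3/4 = 1
not (x_2 iff x_2) = not 1 = 0
(x_1 iff x_2) implies not (x_2 iff x_2) = 1 implies 0 = 0
not x_1 = not 3/4 = 1/4
x_1 or x_1 = 3/4 or 3/4 = 3/4
not x_1 implies (x_1 or x_1) = 1/4 implies 3/4 = 1
x_2 or x_2 = 3/4 or 3/4 = 3/4
x_1 or x_2 = 3/4 or 3/4 = 3/4
(x_2 or x_2) iff (x_1 or x_2) = 3/4 iff 3/4 = 1
(not x_1 implies (x_1 or x_1)) implies ((x_2 or x_2) iff (x_1 or x_2)) = 1 implies 1 = 1
((x_1 iff x_2) implies not (x_2 iff x_2)) or ((not x_1 implies (x_1 or x_1)) implies ((x_2 or x_2) iff (x_1 or x_2))) = 0 or 1 = 1
not x_2 = not 3/4 = 1/4
x_3 implies not x_2 = 1/2 implies 1/4 = 3/4
not (x_3 implies not x_2) = not 3/4 = 1/4
not x_1 = not 3/4 = 1/4
x_1 iff x_1 = 3/4 iff 3/4 = 1
x_3 iff x_3 = 1/2 iff 1/2 = 1
(x_1 iff x_1) implies (x_3 iff x_3) = 1 implies 1 = 1
not x_1 or ((x_1 iff x_1) implies (x_3 iff x_3)) = 1/4 or 1 = 1
not (x_3 implies not x_2) or (not x_1 or ((x_1 iff x_1) implies (x_3 iff x_3))) = 1/4 or 1 = 1
(((x_1 iff x_2) implies not (x_2 iff x_2)) or ((not x_1 implies (x_1 or x_1)) implies ((x_2 or x_2) iff (x_1 or x_2)))) or (not (x_3 implies not x_2) or (not x_1 or ((x_1 iff x_1) implies (x_3 iff x_3)))) = 1 or 1 = 1
x_3 iff x_2 = 1/2 iff 3/4 = 3/4
x_3 or (x_3 iff x_2) = 1/2 or 3/4 = 3/4
x_2 or x_1 = 3/4 or 3/4 = 3/4
x_2 or x_1 = 3/4 or 3/4 = 3/4
(x_2 or x_1) implies (x_2 or x_1) = 3/4 implies 3/4 = 1
(x_3 or (x_3 iff x_2)) iff ((x_2 or x_1) implies (x_2 or x_1)) = 3/4 iff 1 = 3/4
((((x_1 iff x_2) implies not (x_2 iff x_2)) or ((not x_1 implies (x_1 or x_1)) implies ((x_2 or x_2) iff (x_1 or x_2)))) or (not (x_3 implies not x_2) or (not x_1 or ((x_1 iff x_1) implies (x_3 iff x_3))))) iff ((x_3 or (x_3 iff x_2)) iff ((x_2 or x_1) implies (x_2 or x_1))) = 1 iff 3/4 = 3/4
not x_1 = not 3/4 = 1/4
not not x_1 = not 1/4 = 3/4
not x_1 = not 3/4 = 1/4
x_1 or x_3 = 3/4 or 1/2 = 3/4
not x_1 or (x_1 or x_3) = 1/4 or 3/4 = 3/4
not not x_1 iff (not x_1 or (x_1 or x_3)) = 3/4 iff 3/4 = 1
x_2 implies x_1 = 3/4 implies 3/4 = 1
x_1 implies x_1 = 3/4 implies 3/4 = 1
(x_2 implies x_1) iff (x_1 implies x_1) = 1 iff 1 = 1
not ((x_2 implies x_1) iff (x_1 implies x_1)) = not 1 = 0
(not not x_1 iff (not x_1 or (x_1 or x_3))) iff not ((x_2 implies x_1) iff (x_1 implies x_1)) = 1 iff 0 = 0
(((((x_1 iff x_2) implies not (x_2 iff x_2)) or ((not x_1 implies (x_1 or x_1)) implies ((x_2 or x_2) iff (x_1 or x_2)))) or (not (x_3 implies not x_2) or (not x_1 or ((x_1 iff x_1) implies (x_3 iff x_3))))) iff ((x_3 or (x_3 iff x_2)) iff ((x_2 or x_1) implies (x_2 or x_1)))) or ((not not x_1 iff (not x_1 or (x_1 or x_3))) iff not ((x_2 implies x_1) iff (x_1 implies x_1))) = 3/4 or 0 = 3/4

3/4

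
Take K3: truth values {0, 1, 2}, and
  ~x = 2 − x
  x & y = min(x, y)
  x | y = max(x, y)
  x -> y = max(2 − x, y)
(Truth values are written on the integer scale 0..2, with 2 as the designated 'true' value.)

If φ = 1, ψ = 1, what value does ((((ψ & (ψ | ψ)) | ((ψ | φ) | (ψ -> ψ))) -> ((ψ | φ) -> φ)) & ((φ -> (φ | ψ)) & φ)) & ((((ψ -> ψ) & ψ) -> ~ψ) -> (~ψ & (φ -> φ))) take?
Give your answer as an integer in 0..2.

ψ | ψ = 1 | 1 = 1
ψ & (ψ | ψ) = 1 & 1 = 1
ψ | φ = 1 | 1 = 1
ψ -> ψ = 1 -> 1 = 1
(ψ | φ) | (ψ -> ψ) = 1 | 1 = 1
(ψ & (ψ | ψ)) | ((ψ | φ) | (ψ -> ψ)) = 1 | 1 = 1
ψ | φ = 1 | 1 = 1
(ψ | φ) -> φ = 1 -> 1 = 1
((ψ & (ψ | ψ)) | ((ψ | φ) | (ψ -> ψ))) -> ((ψ | φ) -> φ) = 1 -> 1 = 1
φ | ψ = 1 | 1 = 1
φ -> (φ | ψ) = 1 -> 1 = 1
(φ -> (φ | ψ)) & φ = 1 & 1 = 1
(((ψ & (ψ | ψ)) | ((ψ | φ) | (ψ -> ψ))) -> ((ψ | φ) -> φ)) & ((φ -> (φ | ψ)) & φ) = 1 & 1 = 1
ψ -> ψ = 1 -> 1 = 1
(ψ -> ψ) & ψ = 1 & 1 = 1
~ψ = ~1 = 1
((ψ -> ψ) & ψ) -> ~ψ = 1 -> 1 = 1
~ψ = ~1 = 1
φ -> φ = 1 -> 1 = 1
~ψ & (φ -> φ) = 1 & 1 = 1
(((ψ -> ψ) & ψ) -> ~ψ) -> (~ψ & (φ -> φ)) = 1 -> 1 = 1
((((ψ & (ψ | ψ)) | ((ψ | φ) | (ψ -> ψ))) -> ((ψ | φ) -> φ)) & ((φ -> (φ | ψ)) & φ)) & ((((ψ -> ψ) & ψ) -> ~ψ) -> (~ψ & (φ -> φ))) = 1 & 1 = 1

1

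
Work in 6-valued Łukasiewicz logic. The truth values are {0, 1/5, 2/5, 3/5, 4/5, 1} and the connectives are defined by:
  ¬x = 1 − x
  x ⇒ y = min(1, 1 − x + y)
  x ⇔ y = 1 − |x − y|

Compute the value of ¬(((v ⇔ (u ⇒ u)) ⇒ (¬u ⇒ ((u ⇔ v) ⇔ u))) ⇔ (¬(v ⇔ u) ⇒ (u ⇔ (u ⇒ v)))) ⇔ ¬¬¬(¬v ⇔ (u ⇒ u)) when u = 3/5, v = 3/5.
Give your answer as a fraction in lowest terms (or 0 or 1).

u ⇒ u = 3/5 ⇒ 3/5 = 1
v ⇔ (u ⇒ u) = 3/5 ⇔ 1 = 3/5
¬u = ¬3/5 = 2/5
u ⇔ v = 3/5 ⇔ 3/5 = 1
(u ⇔ v) ⇔ u = 1 ⇔ 3/5 = 3/5
¬u ⇒ ((u ⇔ v) ⇔ u) = 2/5 ⇒ 3/5 = 1
(v ⇔ (u ⇒ u)) ⇒ (¬u ⇒ ((u ⇔ v) ⇔ u)) = 3/5 ⇒ 1 = 1
v ⇔ u = 3/5 ⇔ 3/5 = 1
¬(v ⇔ u) = ¬1 = 0
u ⇒ v = 3/5 ⇒ 3/5 = 1
u ⇔ (u ⇒ v) = 3/5 ⇔ 1 = 3/5
¬(v ⇔ u) ⇒ (u ⇔ (u ⇒ v)) = 0 ⇒ 3/5 = 1
((v ⇔ (u ⇒ u)) ⇒ (¬u ⇒ ((u ⇔ v) ⇔ u))) ⇔ (¬(v ⇔ u) ⇒ (u ⇔ (u ⇒ v))) = 1 ⇔ 1 = 1
¬(((v ⇔ (u ⇒ u)) ⇒ (¬u ⇒ ((u ⇔ v) ⇔ u))) ⇔ (¬(v ⇔ u) ⇒ (u ⇔ (u ⇒ v)))) = ¬1 = 0
¬v = ¬3/5 = 2/5
u ⇒ u = 3/5 ⇒ 3/5 = 1
¬v ⇔ (u ⇒ u) = 2/5 ⇔ 1 = 2/5
¬(¬v ⇔ (u ⇒ u)) = ¬2/5 = 3/5
¬¬(¬v ⇔ (u ⇒ u)) = ¬3/5 = 2/5
¬¬¬(¬v ⇔ (u ⇒ u)) = ¬2/5 = 3/5
¬(((v ⇔ (u ⇒ u)) ⇒ (¬u ⇒ ((u ⇔ v) ⇔ u))) ⇔ (¬(v ⇔ u) ⇒ (u ⇔ (u ⇒ v)))) ⇔ ¬¬¬(¬v ⇔ (u ⇒ u)) = 0 ⇔ 3/5 = 2/5

2/5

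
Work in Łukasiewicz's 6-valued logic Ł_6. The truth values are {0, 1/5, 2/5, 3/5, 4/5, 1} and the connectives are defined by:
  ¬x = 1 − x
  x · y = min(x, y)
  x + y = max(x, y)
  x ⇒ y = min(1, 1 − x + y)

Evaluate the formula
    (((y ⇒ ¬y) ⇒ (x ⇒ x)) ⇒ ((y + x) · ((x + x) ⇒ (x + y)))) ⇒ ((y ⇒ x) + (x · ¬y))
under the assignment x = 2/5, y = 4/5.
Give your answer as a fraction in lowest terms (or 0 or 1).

4/5

¬y = ¬4/5 = 1/5
y ⇒ ¬y = 4/5 ⇒ 1/5 = 2/5
x ⇒ x = 2/5 ⇒ 2/5 = 1
(y ⇒ ¬y) ⇒ (x ⇒ x) = 2/5 ⇒ 1 = 1
y + x = 4/5 + 2/5 = 4/5
x + x = 2/5 + 2/5 = 2/5
x + y = 2/5 + 4/5 = 4/5
(x + x) ⇒ (x + y) = 2/5 ⇒ 4/5 = 1
(y + x) · ((x + x) ⇒ (x + y)) = 4/5 · 1 = 4/5
((y ⇒ ¬y) ⇒ (x ⇒ x)) ⇒ ((y + x) · ((x + x) ⇒ (x + y))) = 1 ⇒ 4/5 = 4/5
y ⇒ x = 4/5 ⇒ 2/5 = 3/5
¬y = ¬4/5 = 1/5
x · ¬y = 2/5 · 1/5 = 1/5
(y ⇒ x) + (x · ¬y) = 3/5 + 1/5 = 3/5
(((y ⇒ ¬y) ⇒ (x ⇒ x)) ⇒ ((y + x) · ((x + x) ⇒ (x + y)))) ⇒ ((y ⇒ x) + (x · ¬y)) = 4/5 ⇒ 3/5 = 4/5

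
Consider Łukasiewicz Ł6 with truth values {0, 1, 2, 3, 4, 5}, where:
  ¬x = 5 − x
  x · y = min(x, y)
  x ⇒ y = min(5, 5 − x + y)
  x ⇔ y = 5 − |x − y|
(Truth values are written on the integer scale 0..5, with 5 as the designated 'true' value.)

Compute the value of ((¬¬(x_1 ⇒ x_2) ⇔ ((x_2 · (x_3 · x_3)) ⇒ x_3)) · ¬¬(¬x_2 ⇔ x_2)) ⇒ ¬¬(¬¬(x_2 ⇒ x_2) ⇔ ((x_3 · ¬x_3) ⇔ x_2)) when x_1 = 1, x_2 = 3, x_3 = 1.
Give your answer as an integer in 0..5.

4

x_1 ⇒ x_2 = 1 ⇒ 3 = 5
¬(x_1 ⇒ x_2) = ¬5 = 0
¬¬(x_1 ⇒ x_2) = ¬0 = 5
x_3 · x_3 = 1 · 1 = 1
x_2 · (x_3 · x_3) = 3 · 1 = 1
(x_2 · (x_3 · x_3)) ⇒ x_3 = 1 ⇒ 1 = 5
¬¬(x_1 ⇒ x_2) ⇔ ((x_2 · (x_3 · x_3)) ⇒ x_3) = 5 ⇔ 5 = 5
¬x_2 = ¬3 = 2
¬x_2 ⇔ x_2 = 2 ⇔ 3 = 4
¬(¬x_2 ⇔ x_2) = ¬4 = 1
¬¬(¬x_2 ⇔ x_2) = ¬1 = 4
(¬¬(x_1 ⇒ x_2) ⇔ ((x_2 · (x_3 · x_3)) ⇒ x_3)) · ¬¬(¬x_2 ⇔ x_2) = 5 · 4 = 4
x_2 ⇒ x_2 = 3 ⇒ 3 = 5
¬(x_2 ⇒ x_2) = ¬5 = 0
¬¬(x_2 ⇒ x_2) = ¬0 = 5
¬x_3 = ¬1 = 4
x_3 · ¬x_3 = 1 · 4 = 1
(x_3 · ¬x_3) ⇔ x_2 = 1 ⇔ 3 = 3
¬¬(x_2 ⇒ x_2) ⇔ ((x_3 · ¬x_3) ⇔ x_2) = 5 ⇔ 3 = 3
¬(¬¬(x_2 ⇒ x_2) ⇔ ((x_3 · ¬x_3) ⇔ x_2)) = ¬3 = 2
¬¬(¬¬(x_2 ⇒ x_2) ⇔ ((x_3 · ¬x_3) ⇔ x_2)) = ¬2 = 3
((¬¬(x_1 ⇒ x_2) ⇔ ((x_2 · (x_3 · x_3)) ⇒ x_3)) · ¬¬(¬x_2 ⇔ x_2)) ⇒ ¬¬(¬¬(x_2 ⇒ x_2) ⇔ ((x_3 · ¬x_3) ⇔ x_2)) = 4 ⇒ 3 = 4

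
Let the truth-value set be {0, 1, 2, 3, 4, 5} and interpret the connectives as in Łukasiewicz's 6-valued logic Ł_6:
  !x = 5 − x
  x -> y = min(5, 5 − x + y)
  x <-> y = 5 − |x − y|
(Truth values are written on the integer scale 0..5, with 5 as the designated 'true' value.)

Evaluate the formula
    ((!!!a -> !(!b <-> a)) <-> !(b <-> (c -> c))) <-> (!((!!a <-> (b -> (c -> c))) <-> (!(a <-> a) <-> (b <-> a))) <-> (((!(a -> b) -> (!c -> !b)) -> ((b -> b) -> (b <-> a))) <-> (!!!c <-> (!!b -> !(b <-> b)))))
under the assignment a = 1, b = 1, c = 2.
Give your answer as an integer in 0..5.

2

!a = !1 = 4
!!a = !4 = 1
!!!a = !1 = 4
!b = !1 = 4
!b <-> a = 4 <-> 1 = 2
!(!b <-> a) = !2 = 3
!!!a -> !(!b <-> a) = 4 -> 3 = 4
c -> c = 2 -> 2 = 5
b <-> (c -> c) = 1 <-> 5 = 1
!(b <-> (c -> c)) = !1 = 4
(!!!a -> !(!b <-> a)) <-> !(b <-> (c -> c)) = 4 <-> 4 = 5
!a = !1 = 4
!!a = !4 = 1
c -> c = 2 -> 2 = 5
b -> (c -> c) = 1 -> 5 = 5
!!a <-> (b -> (c -> c)) = 1 <-> 5 = 1
a <-> a = 1 <-> 1 = 5
!(a <-> a) = !5 = 0
b <-> a = 1 <-> 1 = 5
!(a <-> a) <-> (b <-> a) = 0 <-> 5 = 0
(!!a <-> (b -> (c -> c))) <-> (!(a <-> a) <-> (b <-> a)) = 1 <-> 0 = 4
!((!!a <-> (b -> (c -> c))) <-> (!(a <-> a) <-> (b <-> a))) = !4 = 1
a -> b = 1 -> 1 = 5
!(a -> b) = !5 = 0
!c = !2 = 3
!b = !1 = 4
!c -> !b = 3 -> 4 = 5
!(a -> b) -> (!c -> !b) = 0 -> 5 = 5
b -> b = 1 -> 1 = 5
b <-> a = 1 <-> 1 = 5
(b -> b) -> (b <-> a) = 5 -> 5 = 5
(!(a -> b) -> (!c -> !b)) -> ((b -> b) -> (b <-> a)) = 5 -> 5 = 5
!c = !2 = 3
!!c = !3 = 2
!!!c = !2 = 3
!b = !1 = 4
!!b = !4 = 1
b <-> b = 1 <-> 1 = 5
!(b <-> b) = !5 = 0
!!b -> !(b <-> b) = 1 -> 0 = 4
!!!c <-> (!!b -> !(b <-> b)) = 3 <-> 4 = 4
((!(a -> b) -> (!c -> !b)) -> ((b -> b) -> (b <-> a))) <-> (!!!c <-> (!!b -> !(b <-> b))) = 5 <-> 4 = 4
!((!!a <-> (b -> (c -> c))) <-> (!(a <-> a) <-> (b <-> a))) <-> (((!(a -> b) -> (!c -> !b)) -> ((b -> b) -> (b <-> a))) <-> (!!!c <-> (!!b -> !(b <-> b)))) = 1 <-> 4 = 2
((!!!a -> !(!b <-> a)) <-> !(b <-> (c -> c))) <-> (!((!!a <-> (b -> (c -> c))) <-> (!(a <-> a) <-> (b <-> a))) <-> (((!(a -> b) -> (!c -> !b)) -> ((b -> b) -> (b <-> a))) <-> (!!!c <-> (!!b -> !(b <-> b))))) = 5 <-> 2 = 2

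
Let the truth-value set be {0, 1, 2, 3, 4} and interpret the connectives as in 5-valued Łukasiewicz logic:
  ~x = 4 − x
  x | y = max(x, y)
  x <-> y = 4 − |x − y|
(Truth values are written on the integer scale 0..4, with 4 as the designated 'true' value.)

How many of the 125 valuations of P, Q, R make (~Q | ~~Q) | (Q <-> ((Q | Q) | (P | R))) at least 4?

79

value 4: 79 assignments (counts)
value 3: 37 assignments
value 2: 9 assignments
So 79 of the 125 assignments meet the threshold.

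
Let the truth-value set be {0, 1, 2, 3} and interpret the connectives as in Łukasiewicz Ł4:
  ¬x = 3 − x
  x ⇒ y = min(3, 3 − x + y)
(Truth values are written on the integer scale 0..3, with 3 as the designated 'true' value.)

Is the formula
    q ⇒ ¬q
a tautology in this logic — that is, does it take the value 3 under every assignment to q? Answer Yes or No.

No

Counterexample: take q = 2.
¬q = ¬2 = 1
q ⇒ ¬q = 2 ⇒ 1 = 2
This gives 2 ≠ 3.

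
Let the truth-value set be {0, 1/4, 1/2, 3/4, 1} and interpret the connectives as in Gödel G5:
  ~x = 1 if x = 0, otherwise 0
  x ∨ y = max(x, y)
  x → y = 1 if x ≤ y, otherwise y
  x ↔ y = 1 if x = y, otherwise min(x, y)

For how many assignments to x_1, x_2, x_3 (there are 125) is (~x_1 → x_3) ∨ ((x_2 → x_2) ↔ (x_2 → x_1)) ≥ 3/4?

value 1: 109 assignments (counts)
value 3/4: 4 assignments (counts)
value 1/2: 4 assignments
value 1/4: 4 assignments
value 0: 4 assignments
So 113 of the 125 assignments meet the threshold.

113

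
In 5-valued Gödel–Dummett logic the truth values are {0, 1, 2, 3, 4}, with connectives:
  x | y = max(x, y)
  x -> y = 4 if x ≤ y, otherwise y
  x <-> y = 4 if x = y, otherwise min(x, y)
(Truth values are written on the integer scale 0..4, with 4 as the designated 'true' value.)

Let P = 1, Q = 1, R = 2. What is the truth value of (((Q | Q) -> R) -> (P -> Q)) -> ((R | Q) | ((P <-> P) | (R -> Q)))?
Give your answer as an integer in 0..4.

4

Q | Q = 1 | 1 = 1
(Q | Q) -> R = 1 -> 2 = 4
P -> Q = 1 -> 1 = 4
((Q | Q) -> R) -> (P -> Q) = 4 -> 4 = 4
R | Q = 2 | 1 = 2
P <-> P = 1 <-> 1 = 4
R -> Q = 2 -> 1 = 1
(P <-> P) | (R -> Q) = 4 | 1 = 4
(R | Q) | ((P <-> P) | (R -> Q)) = 2 | 4 = 4
(((Q | Q) -> R) -> (P -> Q)) -> ((R | Q) | ((P <-> P) | (R -> Q))) = 4 -> 4 = 4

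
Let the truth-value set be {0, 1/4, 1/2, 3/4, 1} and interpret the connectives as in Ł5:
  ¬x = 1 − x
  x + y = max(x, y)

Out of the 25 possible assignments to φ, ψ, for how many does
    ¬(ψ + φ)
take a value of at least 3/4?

4

value 1: 1 assignment (counts)
value 3/4: 3 assignments (counts)
value 1/2: 5 assignments
value 1/4: 7 assignments
value 0: 9 assignments
So 4 of the 25 assignments meet the threshold.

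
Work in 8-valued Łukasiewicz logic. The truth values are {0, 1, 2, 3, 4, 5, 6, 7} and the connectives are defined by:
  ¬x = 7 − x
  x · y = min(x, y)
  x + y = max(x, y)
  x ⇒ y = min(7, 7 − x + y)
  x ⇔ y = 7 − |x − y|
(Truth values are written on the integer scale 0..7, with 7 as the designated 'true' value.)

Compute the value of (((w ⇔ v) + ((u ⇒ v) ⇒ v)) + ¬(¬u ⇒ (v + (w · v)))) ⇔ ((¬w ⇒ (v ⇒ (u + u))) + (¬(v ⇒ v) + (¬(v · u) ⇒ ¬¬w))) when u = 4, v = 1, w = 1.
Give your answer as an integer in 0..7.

w ⇔ v = 1 ⇔ 1 = 7
u ⇒ v = 4 ⇒ 1 = 4
(u ⇒ v) ⇒ v = 4 ⇒ 1 = 4
(w ⇔ v) + ((u ⇒ v) ⇒ v) = 7 + 4 = 7
¬u = ¬4 = 3
w · v = 1 · 1 = 1
v + (w · v) = 1 + 1 = 1
¬u ⇒ (v + (w · v)) = 3 ⇒ 1 = 5
¬(¬u ⇒ (v + (w · v))) = ¬5 = 2
((w ⇔ v) + ((u ⇒ v) ⇒ v)) + ¬(¬u ⇒ (v + (w · v))) = 7 + 2 = 7
¬w = ¬1 = 6
u + u = 4 + 4 = 4
v ⇒ (u + u) = 1 ⇒ 4 = 7
¬w ⇒ (v ⇒ (u + u)) = 6 ⇒ 7 = 7
v ⇒ v = 1 ⇒ 1 = 7
¬(v ⇒ v) = ¬7 = 0
v · u = 1 · 4 = 1
¬(v · u) = ¬1 = 6
¬w = ¬1 = 6
¬¬w = ¬6 = 1
¬(v · u) ⇒ ¬¬w = 6 ⇒ 1 = 2
¬(v ⇒ v) + (¬(v · u) ⇒ ¬¬w) = 0 + 2 = 2
(¬w ⇒ (v ⇒ (u + u))) + (¬(v ⇒ v) + (¬(v · u) ⇒ ¬¬w)) = 7 + 2 = 7
(((w ⇔ v) + ((u ⇒ v) ⇒ v)) + ¬(¬u ⇒ (v + (w · v)))) ⇔ ((¬w ⇒ (v ⇒ (u + u))) + (¬(v ⇒ v) + (¬(v · u) ⇒ ¬¬w))) = 7 ⇔ 7 = 7

7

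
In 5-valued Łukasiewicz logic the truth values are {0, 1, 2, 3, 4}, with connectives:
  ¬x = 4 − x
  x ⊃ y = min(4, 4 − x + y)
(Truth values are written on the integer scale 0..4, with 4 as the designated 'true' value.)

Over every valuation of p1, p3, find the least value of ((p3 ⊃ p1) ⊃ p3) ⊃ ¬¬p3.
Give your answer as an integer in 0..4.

Take p1 = 0, p3 = 2:
p3 ⊃ p1 = 2 ⊃ 0 = 2
(p3 ⊃ p1) ⊃ p3 = 2 ⊃ 2 = 4
¬p3 = ¬2 = 2
¬¬p3 = ¬2 = 2
((p3 ⊃ p1) ⊃ p3) ⊃ ¬¬p3 = 4 ⊃ 2 = 2
No assignment yields a value below 2, so this is the minimum.

2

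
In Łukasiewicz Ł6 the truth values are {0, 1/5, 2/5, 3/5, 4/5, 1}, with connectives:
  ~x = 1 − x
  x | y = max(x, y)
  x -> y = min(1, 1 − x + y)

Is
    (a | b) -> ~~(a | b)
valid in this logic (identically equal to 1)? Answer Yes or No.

At a = 3/5, b = 3/5, for instance:
a | b = 3/5 | 3/5 = 3/5
~(a | b) = ~3/5 = 2/5
~~(a | b) = ~2/5 = 3/5
(a | b) -> ~~(a | b) = 3/5 -> 3/5 = 1
and checking the remaining 35 assignments likewise gives ≥ 1 in every case.

Yes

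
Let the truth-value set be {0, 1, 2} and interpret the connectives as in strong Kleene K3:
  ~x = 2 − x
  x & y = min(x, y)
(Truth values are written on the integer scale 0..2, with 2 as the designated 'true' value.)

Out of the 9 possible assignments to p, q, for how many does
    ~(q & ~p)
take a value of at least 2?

5

p = 0, q = 0 ↦ 2  ≥
p = 0, q = 1 ↦ 1  <
p = 0, q = 2 ↦ 0  <
p = 1, q = 0 ↦ 2  ≥
p = 1, q = 1 ↦ 1  <
p = 1, q = 2 ↦ 1  <
p = 2, q = 0 ↦ 2  ≥
p = 2, q = 1 ↦ 2  ≥
p = 2, q = 2 ↦ 2  ≥
So 5 of the 9 assignments meet the threshold.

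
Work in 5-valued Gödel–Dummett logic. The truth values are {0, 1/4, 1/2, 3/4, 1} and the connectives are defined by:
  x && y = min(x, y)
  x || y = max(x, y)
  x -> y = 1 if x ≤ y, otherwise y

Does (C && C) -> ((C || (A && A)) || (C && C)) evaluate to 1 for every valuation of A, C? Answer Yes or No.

Yes

At A = 1/4, C = 3/4, for instance:
C && C = 3/4 && 3/4 = 3/4
A && A = 1/4 && 1/4 = 1/4
C || (A && A) = 3/4 || 1/4 = 3/4
(C || (A && A)) || (C && C) = 3/4 || 3/4 = 3/4
(C && C) -> ((C || (A && A)) || (C && C)) = 3/4 -> 3/4 = 1
and checking the remaining 24 assignments likewise gives ≥ 1 in every case.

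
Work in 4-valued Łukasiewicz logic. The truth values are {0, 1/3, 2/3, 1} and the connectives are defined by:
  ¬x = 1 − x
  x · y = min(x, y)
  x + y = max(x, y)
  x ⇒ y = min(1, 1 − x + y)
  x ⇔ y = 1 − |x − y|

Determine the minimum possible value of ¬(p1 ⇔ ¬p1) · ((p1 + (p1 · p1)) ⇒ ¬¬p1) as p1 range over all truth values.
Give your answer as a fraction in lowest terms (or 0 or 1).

Take p1 = 1/3:
¬p1 = ¬1/3 = 2/3
p1 ⇔ ¬p1 = 1/3 ⇔ 2/3 = 2/3
¬(p1 ⇔ ¬p1) = ¬2/3 = 1/3
p1 · p1 = 1/3 · 1/3 = 1/3
p1 + (p1 · p1) = 1/3 + 1/3 = 1/3
¬p1 = ¬1/3 = 2/3
¬¬p1 = ¬2/3 = 1/3
(p1 + (p1 · p1)) ⇒ ¬¬p1 = 1/3 ⇒ 1/3 = 1
¬(p1 ⇔ ¬p1) · ((p1 + (p1 · p1)) ⇒ ¬¬p1) = 1/3 · 1 = 1/3
No assignment yields a value below 1/3, so this is the minimum.

1/3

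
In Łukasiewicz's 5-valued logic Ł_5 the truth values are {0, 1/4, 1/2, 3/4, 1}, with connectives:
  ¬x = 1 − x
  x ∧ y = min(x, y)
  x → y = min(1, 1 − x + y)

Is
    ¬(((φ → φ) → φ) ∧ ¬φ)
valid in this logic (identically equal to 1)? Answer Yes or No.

No

Counterexample: take φ = 1/4.
φ → φ = 1/4 → 1/4 = 1
(φ → φ) → φ = 1 → 1/4 = 1/4
¬φ = ¬1/4 = 3/4
((φ → φ) → φ) ∧ ¬φ = 1/4 ∧ 3/4 = 1/4
¬(((φ → φ) → φ) ∧ ¬φ) = ¬1/4 = 3/4
This gives 3/4 ≠ 1.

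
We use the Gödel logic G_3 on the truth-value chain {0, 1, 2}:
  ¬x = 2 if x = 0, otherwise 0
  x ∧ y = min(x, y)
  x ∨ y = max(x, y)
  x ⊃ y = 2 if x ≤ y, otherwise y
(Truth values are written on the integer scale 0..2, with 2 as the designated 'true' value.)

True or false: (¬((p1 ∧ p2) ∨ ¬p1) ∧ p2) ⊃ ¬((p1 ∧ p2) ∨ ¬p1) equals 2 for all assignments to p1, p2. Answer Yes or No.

Yes

p1 = 0, p2 = 0 ↦ 2
p1 = 0, p2 = 1 ↦ 2
p1 = 0, p2 = 2 ↦ 2
p1 = 1, p2 = 0 ↦ 2
p1 = 1, p2 = 1 ↦ 2
p1 = 1, p2 = 2 ↦ 2
p1 = 2, p2 = 0 ↦ 2
p1 = 2, p2 = 1 ↦ 2
p1 = 2, p2 = 2 ↦ 2
Every assignment gives a value ≥ 2.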